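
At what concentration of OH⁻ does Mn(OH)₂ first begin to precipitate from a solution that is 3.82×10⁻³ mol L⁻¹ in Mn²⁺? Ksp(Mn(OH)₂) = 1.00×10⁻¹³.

5.12×10⁻⁶ M

Each salt precipitates once Q = Ksp for that salt.
Mn(OH)₂(s) ⇌ Mn²⁺(aq) + 2 OH⁻(aq)
Ksp = [Mn²⁺][OH⁻]^2 = [OH⁻]^2(3.82×10⁻³)
[OH⁻]^2 = 1.00×10⁻¹³ / (3.82×10⁻³) = 2.62×10⁻¹¹
[OH⁻] = 5.12×10⁻⁶ mol L⁻¹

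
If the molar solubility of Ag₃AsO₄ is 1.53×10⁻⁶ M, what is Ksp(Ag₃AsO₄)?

Ag₃AsO₄(s) ⇌ 3 Ag⁺(aq) + AsO₄³⁻(aq)
For each mole of Ag₃AsO₄ that dissolves per liter, [Ag⁺] = 3s and [AsO₄³⁻] = s; let s denote this solubility.
Ksp = [Ag⁺]^3[AsO₄³⁻] = (3s)^3 · s = 27s^4
Ksp = 27 × (1.53×10⁻⁶)^4 = 1.48×10⁻²²

Ksp = 1.48×10⁻²²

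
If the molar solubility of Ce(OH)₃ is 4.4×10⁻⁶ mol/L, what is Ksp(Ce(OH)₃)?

Ce(OH)₃(s) ⇌ Ce³⁺(aq) + 3 OH⁻(aq)
If s mol/L of Ce(OH)₃ dissolves, [Ce³⁺] = s and [OH⁻] = 3s.
Ksp = [Ce³⁺][OH⁻]^3 = s · (3s)^3 = 27s^4
Ksp = 27 × (4.4×10⁻⁶)^4 = 1.0×10⁻²⁰

Ksp = 1.0×10⁻²⁰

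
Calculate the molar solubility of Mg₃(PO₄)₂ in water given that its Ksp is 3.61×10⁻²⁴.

Mg₃(PO₄)₂(s) ⇌ 3 Mg²⁺(aq) + 2 PO₄³⁻(aq)
Call the molar solubility s, so that [Mg²⁺] = 3s and [PO₄³⁻] = 2s.
Ksp = [Mg²⁺]^3[PO₄³⁻]^2 = (3s)^3 · (2s)^2 = 108s^5
108s^5 = 3.61×10⁻²⁴  ⇒  s^5 = 3.34×10⁻²⁶
s = 8.03×10⁻⁶ mol L⁻¹

8.03×10⁻⁶ M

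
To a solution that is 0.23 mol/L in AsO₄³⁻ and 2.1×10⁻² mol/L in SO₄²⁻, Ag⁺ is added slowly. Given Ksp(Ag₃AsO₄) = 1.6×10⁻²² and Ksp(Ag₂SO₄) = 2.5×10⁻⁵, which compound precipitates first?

Precipitation begins when Q = Ksp.
For Ag₃AsO₄: [Ag⁺] = (Ksp/[AsO₄³⁻])^(1/3) = 8.9×10⁻⁸ mol/L
For Ag₂SO₄: [Ag⁺] = (Ksp/[SO₄²⁻])^(1/2) = 3.5×10⁻² mol/L
Since Ag₃AsO₄ needs less Ag⁺ to reach saturation, it precipitates first.

Ag₃AsO₄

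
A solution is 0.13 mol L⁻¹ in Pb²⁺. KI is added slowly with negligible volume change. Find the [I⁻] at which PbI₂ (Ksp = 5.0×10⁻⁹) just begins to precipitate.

2.0×10⁻⁴ M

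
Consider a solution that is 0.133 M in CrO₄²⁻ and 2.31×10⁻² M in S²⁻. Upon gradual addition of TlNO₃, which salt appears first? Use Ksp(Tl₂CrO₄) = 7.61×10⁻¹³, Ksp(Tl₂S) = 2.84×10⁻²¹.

Tl₂S

Each salt precipitates once Q = Ksp for that salt.
For Tl₂CrO₄: [Tl⁺] = (Ksp/[CrO₄²⁻])^(1/2) = 2.39×10⁻⁶ M
For Tl₂S: [Tl⁺] = (Ksp/[S²⁻])^(1/2) = 3.51×10⁻¹⁰ M
The smaller threshold [Tl⁺] is reached first, so Tl₂S precipitates first.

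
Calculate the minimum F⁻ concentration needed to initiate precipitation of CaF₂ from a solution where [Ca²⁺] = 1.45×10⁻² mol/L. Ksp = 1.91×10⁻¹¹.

3.63×10⁻⁵ M

The threshold for precipitation is Q = Ksp.
CaF₂(s) ⇌ Ca²⁺(aq) + 2 F⁻(aq)
Ksp = [Ca²⁺][F⁻]^2 = [F⁻]^2(1.45×10⁻²)
[F⁻]^2 = 1.91×10⁻¹¹ / (1.45×10⁻²) = 1.32×10⁻⁹
[F⁻] = 3.63×10⁻⁵ mol/L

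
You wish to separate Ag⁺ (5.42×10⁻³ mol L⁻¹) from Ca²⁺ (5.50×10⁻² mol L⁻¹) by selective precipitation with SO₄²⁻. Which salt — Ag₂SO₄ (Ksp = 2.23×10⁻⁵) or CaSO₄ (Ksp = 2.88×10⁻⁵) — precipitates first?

Precipitation begins when Q = Ksp.
For Ag₂SO₄: [SO₄²⁻] = (Ksp/[Ag⁺]^2) = 0.759 mol L⁻¹
For CaSO₄: [SO₄²⁻] = (Ksp/[Ca²⁺]) = 5.24×10⁻⁴ mol L⁻¹
Since CaSO₄ needs less SO₄²⁻ to reach saturation, it precipitates first.

CaSO₄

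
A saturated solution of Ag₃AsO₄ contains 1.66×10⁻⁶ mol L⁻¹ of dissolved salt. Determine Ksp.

Ag₃AsO₄(s) ⇌ 3 Ag⁺(aq) + AsO₄³⁻(aq)
With molar solubility s: [Ag⁺] = 3s, [AsO₄³⁻] = s.
Ksp = [Ag⁺]^3[AsO₄³⁻] = (3s)^3 · s = 27s^4
Ksp = 27 × (1.66×10⁻⁶)^4 = 2.05×10⁻²²

Ksp = 2.05×10⁻²²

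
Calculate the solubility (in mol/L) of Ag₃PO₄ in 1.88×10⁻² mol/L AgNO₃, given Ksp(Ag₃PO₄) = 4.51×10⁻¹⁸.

Ag₃PO₄(s) ⇌ 3 Ag⁺(aq) + PO₄³⁻(aq)
The solution already contains Ag⁺ at 1.88×10⁻² mol/L. Let s be the molar solubility of Ag₃PO₄.
[Ag⁺] ≈ 1.88×10⁻² mol/L (common ion dominates); [PO₄³⁻] = s.
Ksp = [Ag⁺]^3[PO₄³⁻] = (1.88×10⁻²)^3s
s = 4.51×10⁻¹⁸ / (1.88×10⁻²)^3 = 6.79×10⁻¹³
s = 6.79×10⁻¹³ mol/L

6.79×10⁻¹³ M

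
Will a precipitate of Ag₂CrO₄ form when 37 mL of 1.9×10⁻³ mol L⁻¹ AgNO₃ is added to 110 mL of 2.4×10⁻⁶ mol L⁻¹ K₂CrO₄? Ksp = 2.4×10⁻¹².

The combined volume is 147 mL.
[Ag⁺] = (1.9×10⁻³)(37)/147 = 4.8×10⁻⁴ mol L⁻¹
[CrO₄²⁻] = (2.4×10⁻⁶)(110)/147 = 1.8×10⁻⁶ mol L⁻¹
Q = [Ag⁺]^2[CrO₄²⁻] = 4.1×10⁻¹³
Q = 4.1×10⁻¹³ < Ksp = 2.4×10⁻¹², so the solution is unsaturated and no precipitate forms.

No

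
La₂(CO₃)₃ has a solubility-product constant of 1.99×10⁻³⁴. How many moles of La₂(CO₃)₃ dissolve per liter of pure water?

7.13×10⁻⁸ M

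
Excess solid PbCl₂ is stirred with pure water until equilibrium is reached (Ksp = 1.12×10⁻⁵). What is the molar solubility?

PbCl₂(s) ⇌ Pb²⁺(aq) + 2 Cl⁻(aq)
With molar solubility s: [Pb²⁺] = s, [Cl⁻] = 2s.
Ksp = [Pb²⁺][Cl⁻]^2 = s · (2s)^2 = 4s^3
4s^3 = 1.12×10⁻⁵  ⇒  s^3 = 2.80×10⁻⁶
Taking the 3rd root, s = 1.41×10⁻² mol L⁻¹.

1.41×10⁻² M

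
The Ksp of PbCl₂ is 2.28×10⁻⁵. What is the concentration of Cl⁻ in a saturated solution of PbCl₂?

3.57×10⁻² M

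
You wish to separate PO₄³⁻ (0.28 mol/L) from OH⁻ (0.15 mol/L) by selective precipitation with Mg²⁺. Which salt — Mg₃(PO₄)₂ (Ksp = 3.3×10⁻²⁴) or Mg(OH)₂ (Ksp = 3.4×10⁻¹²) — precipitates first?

Mg(OH)₂

Precipitation of each salt begins when its ion product equals Ksp.
For Mg₃(PO₄)₂: [Mg²⁺] = (Ksp/[PO₄³⁻]^2)^(1/3) = 3.5×10⁻⁸ mol/L
For Mg(OH)₂: [Mg²⁺] = (Ksp/[OH⁻]^2) = 1.5×10⁻¹⁰ mol/L
Mg(OH)₂ requires the lower [Mg²⁺], so it precipitates first.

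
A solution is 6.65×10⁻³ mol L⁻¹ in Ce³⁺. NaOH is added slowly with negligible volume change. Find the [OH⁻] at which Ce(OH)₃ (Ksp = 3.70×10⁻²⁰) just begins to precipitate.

Precipitation begins when Q = Ksp.
Ce(OH)₃(s) ⇌ Ce³⁺(aq) + 3 OH⁻(aq)
Ksp = [Ce³⁺][OH⁻]^3 = [OH⁻]^3(6.65×10⁻³)
[OH⁻]^3 = 3.70×10⁻²⁰ / (6.65×10⁻³) = 5.56×10⁻¹⁸
[OH⁻] = 1.77×10⁻⁶ mol L⁻¹

1.77×10⁻⁶ M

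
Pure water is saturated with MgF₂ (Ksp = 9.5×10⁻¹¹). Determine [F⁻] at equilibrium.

MgF₂(s) ⇌ Mg²⁺(aq) + 2 F⁻(aq)
Let s be the molar solubility. Then [Mg²⁺] = s and [F⁻] = 2s.
Ksp = [Mg²⁺][F⁻]^2 = s · (2s)^2 = 4s^3 = 9.5×10⁻¹¹
s = 2.9×10⁻⁴ mol/L
[F⁻] = 2s = 5.7×10⁻⁴ mol/L

5.7×10⁻⁴ M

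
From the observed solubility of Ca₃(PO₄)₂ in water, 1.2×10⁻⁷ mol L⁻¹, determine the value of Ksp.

Ksp = 2.7×10⁻³³

Ca₃(PO₄)₂(s) ⇌ 3 Ca²⁺(aq) + 2 PO₄³⁻(aq)
With molar solubility s: [Ca²⁺] = 3s, [PO₄³⁻] = 2s.
Ksp = [Ca²⁺]^3[PO₄³⁻]^2 = (3s)^3 · (2s)^2 = 108s^5
Ksp = 108 × (1.2×10⁻⁷)^5 = 2.7×10⁻³³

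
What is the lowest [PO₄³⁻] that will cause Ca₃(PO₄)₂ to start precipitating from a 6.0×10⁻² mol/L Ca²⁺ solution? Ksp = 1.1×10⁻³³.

2.3×10⁻¹⁵ M

Precipitation begins when Q = Ksp.
Ca₃(PO₄)₂(s) ⇌ 3 Ca²⁺(aq) + 2 PO₄³⁻(aq)
Ksp = [Ca²⁺]^3[PO₄³⁻]^2 = [PO₄³⁻]^2(6.0×10⁻²)^3
[PO₄³⁻]^2 = 1.1×10⁻³³ / (6.0×10⁻²)^3 = 5.1×10⁻³⁰
[PO₄³⁻] = 2.3×10⁻¹⁵ mol/L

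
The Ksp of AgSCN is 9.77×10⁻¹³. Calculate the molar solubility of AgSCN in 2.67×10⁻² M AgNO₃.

3.66×10⁻¹¹ M

AgSCN(s) ⇌ Ag⁺(aq) + SCN⁻(aq)
Let s be the solubility of AgSCN here. The common ion gives [Ag⁺] ≈ 2.67×10⁻² M, and [SCN⁻] = s.
Ksp = [Ag⁺][SCN⁻] = (2.67×10⁻²)s
s = 9.77×10⁻¹³ / (2.67×10⁻²) = 3.66×10⁻¹¹
s = 3.66×10⁻¹¹ M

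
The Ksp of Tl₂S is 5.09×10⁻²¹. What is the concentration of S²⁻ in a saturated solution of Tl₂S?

Tl₂S(s) ⇌ 2 Tl⁺(aq) + S²⁻(aq)
Let s be the molar solubility. Then [Tl⁺] = 2s and [S²⁻] = s.
Ksp = [Tl⁺]^2[S²⁻] = (2s)^2 · s = 4s^3 = 5.09×10⁻²¹
s = 1.08×10⁻⁷ M
[S²⁻] = s = 1.08×10⁻⁷ M

1.08×10⁻⁷ M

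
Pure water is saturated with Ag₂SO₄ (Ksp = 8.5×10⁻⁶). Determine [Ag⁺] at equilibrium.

2.6×10⁻² M

Ag₂SO₄(s) ⇌ 2 Ag⁺(aq) + SO₄²⁻(aq)
If s mol/L of Ag₂SO₄ dissolves, [Ag⁺] = 2s and [SO₄²⁻] = s.
Ksp = [Ag⁺]^2[SO₄²⁻] = (2s)^2 · s = 4s^3 = 8.5×10⁻⁶
s = 1.3×10⁻² mol/L
[Ag⁺] = 2s = 2.6×10⁻² mol/L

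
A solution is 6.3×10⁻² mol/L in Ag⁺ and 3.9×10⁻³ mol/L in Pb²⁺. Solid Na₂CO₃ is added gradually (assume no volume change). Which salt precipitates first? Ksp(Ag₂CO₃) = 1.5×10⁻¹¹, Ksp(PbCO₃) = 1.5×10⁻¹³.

PbCO₃

A salt starts to precipitate once the ion product Q reaches its Ksp.
For Ag₂CO₃: [CO₃²⁻] = (Ksp/[Ag⁺]^2) = 3.8×10⁻⁹ mol/L
For PbCO₃: [CO₃²⁻] = (Ksp/[Pb²⁺]) = 3.8×10⁻¹¹ mol/L
PbCO₃ requires the lower [CO₃²⁻], so it precipitates first.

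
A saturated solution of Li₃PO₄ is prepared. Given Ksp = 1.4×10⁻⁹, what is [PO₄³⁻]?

2.7×10⁻³ M

Li₃PO₄(s) ⇌ 3 Li⁺(aq) + PO₄³⁻(aq)
Let s be the molar solubility. Then [Li⁺] = 3s and [PO₄³⁻] = s.
Ksp = [Li⁺]^3[PO₄³⁻] = (3s)^3 · s = 27s^4 = 1.4×10⁻⁹
s = 2.7×10⁻³ mol L⁻¹
[PO₄³⁻] = s = 2.7×10⁻³ mol L⁻¹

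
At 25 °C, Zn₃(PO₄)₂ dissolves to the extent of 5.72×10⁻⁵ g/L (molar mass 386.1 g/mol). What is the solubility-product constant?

Ksp = 7.71×10⁻³³

Molar solubility s = (5.72×10⁻⁵ g/L) / (386.1 g/mol) = 1.4815×10⁻⁷ mol/L
Zn₃(PO₄)₂(s) ⇌ 3 Zn²⁺(aq) + 2 PO₄³⁻(aq)
Call the molar solubility s, so that [Zn²⁺] = 3s and [PO₄³⁻] = 2s.
Ksp = [Zn²⁺]^3[PO₄³⁻]^2 = (3s)^3 · (2s)^2 = 108s^5
Ksp = 108 × (1.4815×10⁻⁷)^5 = 7.71×10⁻³³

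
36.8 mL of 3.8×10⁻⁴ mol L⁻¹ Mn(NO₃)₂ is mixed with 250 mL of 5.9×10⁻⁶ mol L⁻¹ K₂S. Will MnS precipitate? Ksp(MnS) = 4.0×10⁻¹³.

The combined volume is 286.8 mL.
[Mn²⁺] = (3.8×10⁻⁴)(36.8)/286.8 = 4.9×10⁻⁵ mol L⁻¹
[S²⁻] = (5.9×10⁻⁶)(250)/286.8 = 5.1×10⁻⁶ mol L⁻¹
Q = [Mn²⁺][S²⁻] = 2.5×10⁻¹⁰
Since Q (2.5×10⁻¹⁰) exceeds Ksp (4.0×10⁻¹³), MnS will precipitate.

Yes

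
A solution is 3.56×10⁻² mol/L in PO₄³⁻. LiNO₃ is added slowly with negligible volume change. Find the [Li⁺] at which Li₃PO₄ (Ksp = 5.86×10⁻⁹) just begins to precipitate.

A salt starts to precipitate once the ion product Q reaches its Ksp.
Li₃PO₄(s) ⇌ 3 Li⁺(aq) + PO₄³⁻(aq)
Ksp = [Li⁺]^3[PO₄³⁻] = [Li⁺]^3(3.56×10⁻²)
[Li⁺]^3 = 5.86×10⁻⁹ / (3.56×10⁻²) = 1.65×10⁻⁷
[Li⁺] = 5.48×10⁻³ mol/L

5.48×10⁻³ M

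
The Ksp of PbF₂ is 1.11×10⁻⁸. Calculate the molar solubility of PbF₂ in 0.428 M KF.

PbF₂(s) ⇌ Pb²⁺(aq) + 2 F⁻(aq)
The solution already contains F⁻ at 0.428 M. Let s be the molar solubility of PbF₂.
[F⁻] ≈ 0.428 M (common ion dominates); [Pb²⁺] = s.
Ksp = [Pb²⁺][F⁻]^2 = s(0.428)^2
s = 1.11×10⁻⁸ / (0.428)^2 = 6.06×10⁻⁸
s = 6.06×10⁻⁸ M

6.06×10⁻⁸ M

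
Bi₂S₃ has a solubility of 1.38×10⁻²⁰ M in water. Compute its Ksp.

Bi₂S₃(s) ⇌ 2 Bi³⁺(aq) + 3 S²⁻(aq)
Call the molar solubility s, so that [Bi³⁺] = 2s and [S²⁻] = 3s.
Ksp = [Bi³⁺]^2[S²⁻]^3 = (2s)^2 · (3s)^3 = 108s^5
Ksp = 108 × (1.38×10⁻²⁰)^5 = 5.41×10⁻⁹⁸

Ksp = 5.41×10⁻⁹⁸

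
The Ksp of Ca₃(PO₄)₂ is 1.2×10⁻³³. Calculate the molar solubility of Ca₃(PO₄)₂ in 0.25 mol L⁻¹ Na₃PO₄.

Ca₃(PO₄)₂(s) ⇌ 3 Ca²⁺(aq) + 2 PO₄³⁻(aq)
The solution already contains PO₄³⁻ at 0.25 mol L⁻¹. Let s be the molar solubility of Ca₃(PO₄)₂.
[PO₄³⁻] ≈ 0.25 mol L⁻¹ (common ion dominates); [Ca²⁺] = 3s.
Ksp = [Ca²⁺]^3[PO₄³⁻]^2 = (3s)^3(0.25)^2
(3s)^3 = 1.2×10⁻³³ / (0.25)^2 = 1.9×10⁻³²
s = 8.9×10⁻¹² mol L⁻¹

8.9×10⁻¹² M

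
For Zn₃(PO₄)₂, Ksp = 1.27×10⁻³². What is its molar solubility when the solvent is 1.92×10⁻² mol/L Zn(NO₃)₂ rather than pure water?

2.12×10⁻¹⁴ M

Zn₃(PO₄)₂(s) ⇌ 3 Zn²⁺(aq) + 2 PO₄³⁻(aq)
Zn²⁺ is already present at 1.92×10⁻² mol/L. If s mol/L of Zn₃(PO₄)₂ dissolves, [PO₄³⁻] = 2s while [Zn²⁺] ≈ 1.92×10⁻² mol/L.
Ksp = [Zn²⁺]^3[PO₄³⁻]^2 = (1.92×10⁻²)^3(2s)^2
(2s)^2 = 1.27×10⁻³² / (1.92×10⁻²)^3 = 1.79×10⁻²⁷
s = 2.12×10⁻¹⁴ mol/L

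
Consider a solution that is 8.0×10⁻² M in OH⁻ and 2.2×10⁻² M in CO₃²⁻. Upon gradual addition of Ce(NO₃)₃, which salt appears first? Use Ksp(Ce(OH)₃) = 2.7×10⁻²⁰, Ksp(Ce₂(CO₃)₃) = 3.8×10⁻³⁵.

Ce(OH)₃

Precipitation begins when Q = Ksp.
For Ce(OH)₃: [Ce³⁺] = (Ksp/[OH⁻]^3) = 5.3×10⁻¹⁷ M
For Ce₂(CO₃)₃: [Ce³⁺] = (Ksp/[CO₃²⁻]^3)^(1/2) = 1.9×10⁻¹⁵ M
Ce(OH)₃ requires the lower [Ce³⁺], so it precipitates first.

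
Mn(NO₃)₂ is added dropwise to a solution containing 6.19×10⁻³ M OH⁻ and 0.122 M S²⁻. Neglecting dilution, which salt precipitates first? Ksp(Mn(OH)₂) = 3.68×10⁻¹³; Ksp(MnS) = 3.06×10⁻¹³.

The threshold for precipitation is Q = Ksp.
For Mn(OH)₂: [Mn²⁺] = (Ksp/[OH⁻]^2) = 9.60×10⁻⁹ M
For MnS: [Mn²⁺] = (Ksp/[S²⁻]) = 2.51×10⁻¹² M
The smaller threshold [Mn²⁺] is reached first, so MnS precipitates first.

MnS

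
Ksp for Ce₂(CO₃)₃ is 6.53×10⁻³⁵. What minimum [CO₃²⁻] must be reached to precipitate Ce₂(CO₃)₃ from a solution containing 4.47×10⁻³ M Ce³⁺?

1.48×10⁻¹⁰ M

Each salt precipitates once Q = Ksp for that salt.
Ce₂(CO₃)₃(s) ⇌ 2 Ce³⁺(aq) + 3 CO₃²⁻(aq)
Ksp = [Ce³⁺]^2[CO₃²⁻]^3 = [CO₃²⁻]^3(4.47×10⁻³)^2
[CO₃²⁻]^3 = 6.53×10⁻³⁵ / (4.47×10⁻³)^2 = 3.27×10⁻³⁰
[CO₃²⁻] = 1.48×10⁻¹⁰ M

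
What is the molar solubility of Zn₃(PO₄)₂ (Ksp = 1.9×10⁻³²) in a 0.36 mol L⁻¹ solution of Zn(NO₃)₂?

3.2×10⁻¹⁶ M

Zn₃(PO₄)₂(s) ⇌ 3 Zn²⁺(aq) + 2 PO₄³⁻(aq)
The solution already contains Zn²⁺ at 0.36 mol L⁻¹. Let s be the molar solubility of Zn₃(PO₄)₂.
[Zn²⁺] ≈ 0.36 mol L⁻¹ (common ion dominates); [PO₄³⁻] = 2s.
Ksp = [Zn²⁺]^3[PO₄³⁻]^2 = (0.36)^3(2s)^2
(2s)^2 = 1.9×10⁻³² / (0.36)^3 = 4.1×10⁻³¹
s = 3.2×10⁻¹⁶ mol L⁻¹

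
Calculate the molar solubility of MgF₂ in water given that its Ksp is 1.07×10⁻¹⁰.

2.99×10⁻⁴ M

MgF₂(s) ⇌ Mg²⁺(aq) + 2 F⁻(aq)
For each mole of MgF₂ that dissolves per liter, [Mg²⁺] = s and [F⁻] = 2s; let s denote this solubility.
Ksp = [Mg²⁺][F⁻]^2 = s · (2s)^2 = 4s^3
4s^3 = 1.07×10⁻¹⁰  ⇒  s^3 = 2.68×10⁻¹¹
s = 2.99×10⁻⁴ mol/L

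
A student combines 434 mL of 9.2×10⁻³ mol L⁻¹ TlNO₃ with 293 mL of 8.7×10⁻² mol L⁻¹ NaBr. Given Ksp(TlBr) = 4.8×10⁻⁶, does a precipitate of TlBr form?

The combined volume is 727 mL.
[Tl⁺] = (9.2×10⁻³)(434)/727 = 5.5×10⁻³ mol L⁻¹
[Br⁻] = (8.7×10⁻²)(293)/727 = 3.5×10⁻² mol L⁻¹
Q = [Tl⁺][Br⁻] = 1.9×10⁻⁴
Since Q (1.9×10⁻⁴) exceeds Ksp (4.8×10⁻⁶), TlBr will precipitate.

Yes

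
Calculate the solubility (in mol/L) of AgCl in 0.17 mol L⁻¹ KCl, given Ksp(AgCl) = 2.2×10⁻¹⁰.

1.3×10⁻⁹ M

AgCl(s) ⇌ Ag⁺(aq) + Cl⁻(aq)
Let s be the solubility of AgCl here. The common ion gives [Cl⁻] ≈ 0.17 mol L⁻¹, and [Ag⁺] = s.
Ksp = [Ag⁺][Cl⁻] = s(0.17)
s = 2.2×10⁻¹⁰ / (0.17) = 1.3×10⁻⁹
s = 1.3×10⁻⁹ mol L⁻¹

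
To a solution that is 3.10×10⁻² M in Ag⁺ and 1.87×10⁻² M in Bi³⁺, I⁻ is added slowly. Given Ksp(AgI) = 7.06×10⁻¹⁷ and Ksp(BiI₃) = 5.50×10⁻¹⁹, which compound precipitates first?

AgI

Precipitation begins when Q = Ksp.
For AgI: [I⁻] = (Ksp/[Ag⁺]) = 2.28×10⁻¹⁵ M
For BiI₃: [I⁻] = (Ksp/[Bi³⁺])^(1/3) = 3.09×10⁻⁶ M
Since AgI needs less I⁻ to reach saturation, it precipitates first.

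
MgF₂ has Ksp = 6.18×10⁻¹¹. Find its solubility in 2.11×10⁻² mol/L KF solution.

1.39×10⁻⁷ M

MgF₂(s) ⇌ Mg²⁺(aq) + 2 F⁻(aq)
F⁻ is already present at 2.11×10⁻² mol/L. If s mol/L of MgF₂ dissolves, [Mg²⁺] = s while [F⁻] ≈ 2.11×10⁻² mol/L.
Ksp = [Mg²⁺][F⁻]^2 = s(2.11×10⁻²)^2
s = 6.18×10⁻¹¹ / (2.11×10⁻²)^2 = 1.39×10⁻⁷
s = 1.39×10⁻⁷ mol/L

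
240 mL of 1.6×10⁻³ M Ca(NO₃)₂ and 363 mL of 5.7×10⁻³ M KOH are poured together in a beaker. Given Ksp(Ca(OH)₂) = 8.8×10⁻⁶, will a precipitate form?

Total volume after mixing = 240 + 363 = 603 mL.
[Ca²⁺] = (1.6×10⁻³)(240)/603 = 6.4×10⁻⁴ M
[OH⁻] = (5.7×10⁻³)(363)/603 = 3.4×10⁻³ M
Q = [Ca²⁺][OH⁻]^2 = 7.5×10⁻⁹
Q < Ksp (7.5×10⁻⁹ vs 8.8×10⁻⁶); the solution remains unsaturated and no precipitate forms.

No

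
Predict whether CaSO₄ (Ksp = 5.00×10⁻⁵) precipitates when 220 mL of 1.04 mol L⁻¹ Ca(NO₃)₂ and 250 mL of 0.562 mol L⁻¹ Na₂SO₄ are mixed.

Yes

The combined volume is 470 mL.
[Ca²⁺] = (1.04)(220)/470 = 0.487 mol L⁻¹
[SO₄²⁻] = (0.562)(250)/470 = 0.299 mol L⁻¹
Q = [Ca²⁺][SO₄²⁻] = 0.146
Since Q (0.146) exceeds Ksp (5.00×10⁻⁵), CaSO₄ will precipitate.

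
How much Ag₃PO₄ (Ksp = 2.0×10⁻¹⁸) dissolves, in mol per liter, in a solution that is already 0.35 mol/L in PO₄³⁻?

Ag₃PO₄(s) ⇌ 3 Ag⁺(aq) + PO₄³⁻(aq)
With PO₄³⁻ already at 0.35 mol/L and s small, take [PO₄³⁻] ≈ 0.35 mol/L and [Ag⁺] = 3s.
Ksp = [Ag⁺]^3[PO₄³⁻] = (3s)^3(0.35)
(3s)^3 = 2.0×10⁻¹⁸ / (0.35) = 5.7×10⁻¹⁸
s = 6.0×10⁻⁷ mol/L

6.0×10⁻⁷ M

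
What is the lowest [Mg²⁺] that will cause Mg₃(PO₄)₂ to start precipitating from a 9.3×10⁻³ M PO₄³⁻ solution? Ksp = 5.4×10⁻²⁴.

A salt starts to precipitate once the ion product Q reaches its Ksp.
Mg₃(PO₄)₂(s) ⇌ 3 Mg²⁺(aq) + 2 PO₄³⁻(aq)
Ksp = [Mg²⁺]^3[PO₄³⁻]^2 = [Mg²⁺]^3(9.3×10⁻³)^2
[Mg²⁺]^3 = 5.4×10⁻²⁴ / (9.3×10⁻³)^2 = 6.2×10⁻²⁰
[Mg²⁺] = 4.0×10⁻⁷ M

4.0×10⁻⁷ M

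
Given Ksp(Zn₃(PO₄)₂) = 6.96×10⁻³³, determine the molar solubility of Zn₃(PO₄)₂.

Zn₃(PO₄)₂(s) ⇌ 3 Zn²⁺(aq) + 2 PO₄³⁻(aq)
Call the molar solubility s, so that [Zn²⁺] = 3s and [PO₄³⁻] = 2s.
Ksp = [Zn²⁺]^3[PO₄³⁻]^2 = (3s)^3 · (2s)^2 = 108s^5
108s^5 = 6.96×10⁻³³  ⇒  s^5 = 6.44×10⁻³⁵
Taking the 5th root, s = 1.45×10⁻⁷ mol/L.

1.45×10⁻⁷ M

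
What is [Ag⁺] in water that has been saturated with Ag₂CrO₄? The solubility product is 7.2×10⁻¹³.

Ag₂CrO₄(s) ⇌ 2 Ag⁺(aq) + CrO₄²⁻(aq)
If s mol/L of Ag₂CrO₄ dissolves, [Ag⁺] = 2s and [CrO₄²⁻] = s.
Ksp = [Ag⁺]^2[CrO₄²⁻] = (2s)^2 · s = 4s^3 = 7.2×10⁻¹³
s = 5.6×10⁻⁵ mol/L
[Ag⁺] = 2s = 1.1×10⁻⁴ mol/L

1.1×10⁻⁴ M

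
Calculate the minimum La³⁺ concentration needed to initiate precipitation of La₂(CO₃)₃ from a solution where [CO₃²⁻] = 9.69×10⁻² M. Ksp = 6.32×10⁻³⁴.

The threshold for precipitation is Q = Ksp.
La₂(CO₃)₃(s) ⇌ 2 La³⁺(aq) + 3 CO₃²⁻(aq)
Ksp = [La³⁺]^2[CO₃²⁻]^3 = [La³⁺]^2(9.69×10⁻²)^3
[La³⁺]^2 = 6.32×10⁻³⁴ / (9.69×10⁻²)^3 = 6.95×10⁻³¹
[La³⁺] = 8.33×10⁻¹⁶ M

8.33×10⁻¹⁶ M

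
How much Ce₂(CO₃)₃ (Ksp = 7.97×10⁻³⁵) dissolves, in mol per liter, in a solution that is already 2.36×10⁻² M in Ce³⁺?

1.74×10⁻¹¹ M

Ce₂(CO₃)₃(s) ⇌ 2 Ce³⁺(aq) + 3 CO₃²⁻(aq)
Let s be the solubility of Ce₂(CO₃)₃ here. The common ion gives [Ce³⁺] ≈ 2.36×10⁻² M, and [CO₃²⁻] = 3s.
Ksp = [Ce³⁺]^2[CO₃²⁻]^3 = (2.36×10⁻²)^2(3s)^3
(3s)^3 = 7.97×10⁻³⁵ / (2.36×10⁻²)^2 = 1.43×10⁻³¹
s = 1.74×10⁻¹¹ M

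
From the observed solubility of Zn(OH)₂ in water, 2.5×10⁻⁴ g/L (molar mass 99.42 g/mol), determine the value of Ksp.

s = (2.5×10⁻⁴ g L⁻¹)/(99.42 g mol⁻¹) = 2.515×10⁻⁶ M
Zn(OH)₂(s) ⇌ Zn²⁺(aq) + 2 OH⁻(aq)
With molar solubility s: [Zn²⁺] = s, [OH⁻] = 2s.
Ksp = [Zn²⁺][OH⁻]^2 = s · (2s)^2 = 4s^3
Ksp = 4 × (2.515×10⁻⁶)^3 = 6.4×10⁻¹⁷

Ksp = 6.4×10⁻¹⁷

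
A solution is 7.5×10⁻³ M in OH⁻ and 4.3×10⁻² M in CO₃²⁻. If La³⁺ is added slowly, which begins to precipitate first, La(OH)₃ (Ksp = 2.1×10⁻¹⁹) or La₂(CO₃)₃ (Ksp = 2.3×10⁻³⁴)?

La₂(CO₃)₃

Each salt precipitates once Q = Ksp for that salt.
For La(OH)₃: [La³⁺] = (Ksp/[OH⁻]^3) = 5.0×10⁻¹³ M
For La₂(CO₃)₃: [La³⁺] = (Ksp/[CO₃²⁻]^3)^(1/2) = 1.7×10⁻¹⁵ M
La₂(CO₃)₃ requires the lower [La³⁺], so it precipitates first.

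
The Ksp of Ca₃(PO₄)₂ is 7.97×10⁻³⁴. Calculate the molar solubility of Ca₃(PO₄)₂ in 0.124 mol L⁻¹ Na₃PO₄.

1.24×10⁻¹¹ M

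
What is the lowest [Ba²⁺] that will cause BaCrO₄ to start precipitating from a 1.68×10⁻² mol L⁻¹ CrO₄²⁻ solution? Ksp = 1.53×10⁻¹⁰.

9.11×10⁻⁹ M

Precipitation of each salt begins when its ion product equals Ksp.
BaCrO₄(s) ⇌ Ba²⁺(aq) + CrO₄²⁻(aq)
Ksp = [Ba²⁺][CrO₄²⁻] = [Ba²⁺](1.68×10⁻²)
[Ba²⁺] = 1.53×10⁻¹⁰ / (1.68×10⁻²) = 9.11×10⁻⁹
[Ba²⁺] = 9.11×10⁻⁹ mol L⁻¹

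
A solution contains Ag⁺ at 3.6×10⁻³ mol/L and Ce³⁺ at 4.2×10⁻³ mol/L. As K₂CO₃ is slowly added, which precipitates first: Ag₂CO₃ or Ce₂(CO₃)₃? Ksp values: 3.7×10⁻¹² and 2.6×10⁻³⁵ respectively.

Ce₂(CO₃)₃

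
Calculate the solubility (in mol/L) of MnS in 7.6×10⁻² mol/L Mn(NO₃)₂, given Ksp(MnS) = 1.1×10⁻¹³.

1.4×10⁻¹² M

MnS(s) ⇌ Mn²⁺(aq) + S²⁻(aq)
With Mn²⁺ already at 7.6×10⁻² mol/L and s small, take [Mn²⁺] ≈ 7.6×10⁻² mol/L and [S²⁻] = s.
Ksp = [Mn²⁺][S²⁻] = (7.6×10⁻²)s
s = 1.1×10⁻¹³ / (7.6×10⁻²) = 1.4×10⁻¹²
s = 1.4×10⁻¹² mol/L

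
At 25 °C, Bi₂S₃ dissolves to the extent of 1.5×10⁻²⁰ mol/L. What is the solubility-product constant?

Ksp = 8.2×10⁻⁹⁸

Bi₂S₃(s) ⇌ 2 Bi³⁺(aq) + 3 S²⁻(aq)
Let s be the molar solubility. Then [Bi³⁺] = 2s and [S²⁻] = 3s.
Ksp = [Bi³⁺]^2[S²⁻]^3 = (2s)^2 · (3s)^3 = 108s^5
Ksp = 108 × (1.5×10⁻²⁰)^5 = 8.2×10⁻⁹⁸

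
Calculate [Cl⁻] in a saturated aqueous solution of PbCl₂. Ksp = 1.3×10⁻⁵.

PbCl₂(s) ⇌ Pb²⁺(aq) + 2 Cl⁻(aq)
Let s be the molar solubility. Then [Pb²⁺] = s and [Cl⁻] = 2s.
Ksp = [Pb²⁺][Cl⁻]^2 = s · (2s)^2 = 4s^3 = 1.3×10⁻⁵
s = 1.5×10⁻² M
[Cl⁻] = 2s = 3.0×10⁻² M

3.0×10⁻² M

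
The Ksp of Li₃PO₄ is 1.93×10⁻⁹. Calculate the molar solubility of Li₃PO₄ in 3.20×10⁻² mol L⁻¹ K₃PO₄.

1.31×10⁻³ M

Li₃PO₄(s) ⇌ 3 Li⁺(aq) + PO₄³⁻(aq)
Let s be the solubility of Li₃PO₄ here. The common ion gives [PO₄³⁻] ≈ 3.20×10⁻² mol L⁻¹, and [Li⁺] = 3s.
Ksp = [Li⁺]^3[PO₄³⁻] = (3s)^3(3.20×10⁻²)
(3s)^3 = 1.93×10⁻⁹ / (3.20×10⁻²) = 6.03×10⁻⁸
s = 1.31×10⁻³ mol L⁻¹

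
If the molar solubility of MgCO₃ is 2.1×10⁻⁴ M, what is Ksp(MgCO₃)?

Ksp = 4.4×10⁻⁸

MgCO₃(s) ⇌ Mg²⁺(aq) + CO₃²⁻(aq)
Call the molar solubility s, so that [Mg²⁺] = s and [CO₃²⁻] = s.
Ksp = [Mg²⁺][CO₃²⁻] = s · s = s^2
Ksp = (2.1×10⁻⁴)^2 = 4.4×10⁻⁸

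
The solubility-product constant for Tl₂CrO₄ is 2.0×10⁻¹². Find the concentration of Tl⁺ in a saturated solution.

1.6×10⁻⁴ M

Tl₂CrO₄(s) ⇌ 2 Tl⁺(aq) + CrO₄²⁻(aq)
Let s be the molar solubility. Then [Tl⁺] = 2s and [CrO₄²⁻] = s.
Ksp = [Tl⁺]^2[CrO₄²⁻] = (2s)^2 · s = 4s^3 = 2.0×10⁻¹²
s = 7.9×10⁻⁵ mol/L
[Tl⁺] = 2s = 1.6×10⁻⁴ mol/L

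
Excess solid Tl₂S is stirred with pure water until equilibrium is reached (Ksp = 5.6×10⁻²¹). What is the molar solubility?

1.1×10⁻⁷ M

Tl₂S(s) ⇌ 2 Tl⁺(aq) + S²⁻(aq)
For each mole of Tl₂S that dissolves per liter, [Tl⁺] = 2s and [S²⁻] = s; let s denote this solubility.
Ksp = [Tl⁺]^2[S²⁻] = (2s)^2 · s = 4s^3
4s^3 = 5.6×10⁻²¹  ⇒  s^3 = 1.4×10⁻²¹
s = 1.1×10⁻⁷ mol/L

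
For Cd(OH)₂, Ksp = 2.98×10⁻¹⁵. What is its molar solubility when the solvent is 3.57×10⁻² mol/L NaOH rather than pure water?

Cd(OH)₂(s) ⇌ Cd²⁺(aq) + 2 OH⁻(aq)
Let s be the solubility of Cd(OH)₂ here. The common ion gives [OH⁻] ≈ 3.57×10⁻² mol/L, and [Cd²⁺] = s.
Ksp = [Cd²⁺][OH⁻]^2 = s(3.57×10⁻²)^2
s = 2.98×10⁻¹⁵ / (3.57×10⁻²)^2 = 2.34×10⁻¹²
s = 2.34×10⁻¹² mol/L

2.34×10⁻¹² M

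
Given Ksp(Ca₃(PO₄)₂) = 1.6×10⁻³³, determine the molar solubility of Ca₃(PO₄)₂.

Ca₃(PO₄)₂(s) ⇌ 3 Ca²⁺(aq) + 2 PO₄³⁻(aq)
If s mol/L of Ca₃(PO₄)₂ dissolves, [Ca²⁺] = 3s and [PO₄³⁻] = 2s.
Ksp = [Ca²⁺]^3[PO₄³⁻]^2 = (3s)^3 · (2s)^2 = 108s^5
108s^5 = 1.6×10⁻³³  ⇒  s^5 = 1.5×10⁻³⁵
s = 1.1×10⁻⁷ mol L⁻¹

1.1×10⁻⁷ M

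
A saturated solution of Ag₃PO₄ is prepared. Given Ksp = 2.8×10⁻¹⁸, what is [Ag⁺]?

Ag₃PO₄(s) ⇌ 3 Ag⁺(aq) + PO₄³⁻(aq)
Let s be the molar solubility. Then [Ag⁺] = 3s and [PO₄³⁻] = s.
Ksp = [Ag⁺]^3[PO₄³⁻] = (3s)^3 · s = 27s^4 = 2.8×10⁻¹⁸
s = 1.8×10⁻⁵ mol/L
[Ag⁺] = 3s = 5.4×10⁻⁵ mol/L

5.4×10⁻⁵ M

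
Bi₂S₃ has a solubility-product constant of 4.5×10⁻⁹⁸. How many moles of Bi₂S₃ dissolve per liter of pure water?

1.3×10⁻²⁰ M

Bi₂S₃(s) ⇌ 2 Bi³⁺(aq) + 3 S²⁻(aq)
Let s be the molar solubility. Then [Bi³⁺] = 2s and [S²⁻] = 3s.
Ksp = [Bi³⁺]^2[S²⁻]^3 = (2s)^2 · (3s)^3 = 108s^5
108s^5 = 4.5×10⁻⁹⁸  ⇒  s^5 = 4.2×10⁻¹⁰⁰
Taking the 5th root, s = 1.3×10⁻²⁰ M.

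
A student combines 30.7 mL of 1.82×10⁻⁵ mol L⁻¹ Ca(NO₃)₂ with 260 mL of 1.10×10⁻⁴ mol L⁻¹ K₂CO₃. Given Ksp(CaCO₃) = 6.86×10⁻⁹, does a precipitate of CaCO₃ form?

Total volume after mixing = 30.7 + 260 = 290.7 mL.
[Ca²⁺] = (1.82×10⁻⁵)(30.7)/290.7 = 1.92×10⁻⁶ mol L⁻¹
[CO₃²⁻] = (1.10×10⁻⁴)(260)/290.7 = 9.84×10⁻⁵ mol L⁻¹
Q = [Ca²⁺][CO₃²⁻] = 1.89×10⁻¹⁰
Q < Ksp (1.89×10⁻¹⁰ vs 6.86×10⁻⁹); the solution remains unsaturated and no precipitate forms.

No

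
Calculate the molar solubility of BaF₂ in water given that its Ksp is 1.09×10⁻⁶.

6.48×10⁻³ M

BaF₂(s) ⇌ Ba²⁺(aq) + 2 F⁻(aq)
If s mol/L of BaF₂ dissolves, [Ba²⁺] = s and [F⁻] = 2s.
Ksp = [Ba²⁺][F⁻]^2 = s · (2s)^2 = 4s^3
4s^3 = 1.09×10⁻⁶  ⇒  s^3 = 2.73×10⁻⁷
Taking the 3rd root, s = 6.48×10⁻³ mol/L.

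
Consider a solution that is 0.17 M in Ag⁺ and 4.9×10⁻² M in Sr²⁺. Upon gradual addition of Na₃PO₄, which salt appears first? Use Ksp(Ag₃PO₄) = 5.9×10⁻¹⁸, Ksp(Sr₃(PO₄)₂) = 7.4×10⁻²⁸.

Ag₃PO₄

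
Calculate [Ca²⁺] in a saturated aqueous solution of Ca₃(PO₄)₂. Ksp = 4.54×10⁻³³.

Ca₃(PO₄)₂(s) ⇌ 3 Ca²⁺(aq) + 2 PO₄³⁻(aq)
Let s be the molar solubility. Then [Ca²⁺] = 3s and [PO₄³⁻] = 2s.
Ksp = [Ca²⁺]^3[PO₄³⁻]^2 = (3s)^3 · (2s)^2 = 108s^5 = 4.54×10⁻³³
s = 1.33×10⁻⁷ mol/L
[Ca²⁺] = 3s = 4.00×10⁻⁷ mol/L

4.00×10⁻⁷ M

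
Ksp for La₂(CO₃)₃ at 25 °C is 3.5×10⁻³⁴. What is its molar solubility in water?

8.0×10⁻⁸ M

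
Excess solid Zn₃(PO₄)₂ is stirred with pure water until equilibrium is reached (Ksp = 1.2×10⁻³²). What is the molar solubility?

1.6×10⁻⁷ M

Zn₃(PO₄)₂(s) ⇌ 3 Zn²⁺(aq) + 2 PO₄³⁻(aq)
Call the molar solubility s, so that [Zn²⁺] = 3s and [PO₄³⁻] = 2s.
Ksp = [Zn²⁺]^3[PO₄³⁻]^2 = (3s)^3 · (2s)^2 = 108s^5
108s^5 = 1.2×10⁻³²  ⇒  s^5 = 1.1×10⁻³⁴
Taking the 5th root, s = 1.6×10⁻⁷ M.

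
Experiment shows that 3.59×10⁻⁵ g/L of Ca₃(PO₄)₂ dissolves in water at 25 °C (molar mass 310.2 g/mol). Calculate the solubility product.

Molar solubility s = (3.59×10⁻⁵ g/L) / (310.2 g/mol) = 1.1573×10⁻⁷ mol/L
Ca₃(PO₄)₂(s) ⇌ 3 Ca²⁺(aq) + 2 PO₄³⁻(aq)
For each mole of Ca₃(PO₄)₂ that dissolves per liter, [Ca²⁺] = 3s and [PO₄³⁻] = 2s; let s denote this solubility.
Ksp = [Ca²⁺]^3[PO₄³⁻]^2 = (3s)^3 · (2s)^2 = 108s^5
Ksp = 108 × (1.1573×10⁻⁷)^5 = 2.24×10⁻³³

Ksp = 2.24×10⁻³³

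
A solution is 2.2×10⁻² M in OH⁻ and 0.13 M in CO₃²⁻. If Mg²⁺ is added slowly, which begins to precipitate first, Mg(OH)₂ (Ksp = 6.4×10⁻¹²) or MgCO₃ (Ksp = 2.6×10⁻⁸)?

Each salt precipitates once Q = Ksp for that salt.
For Mg(OH)₂: [Mg²⁺] = (Ksp/[OH⁻]^2) = 1.3×10⁻⁸ M
For MgCO₃: [Mg²⁺] = (Ksp/[CO₃²⁻]) = 2.0×10⁻⁷ M
Mg(OH)₂ requires the lower [Mg²⁺], so it precipitates first.

Mg(OH)₂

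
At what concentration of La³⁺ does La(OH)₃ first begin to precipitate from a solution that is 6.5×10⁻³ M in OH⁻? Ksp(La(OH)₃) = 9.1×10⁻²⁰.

Precipitation of each salt begins when its ion product equals Ksp.
La(OH)₃(s) ⇌ La³⁺(aq) + 3 OH⁻(aq)
Ksp = [La³⁺][OH⁻]^3 = [La³⁺](6.5×10⁻³)^3
[La³⁺] = 9.1×10⁻²⁰ / (6.5×10⁻³)^3 = 3.3×10⁻¹³
[La³⁺] = 3.3×10⁻¹³ M

3.3×10⁻¹³ M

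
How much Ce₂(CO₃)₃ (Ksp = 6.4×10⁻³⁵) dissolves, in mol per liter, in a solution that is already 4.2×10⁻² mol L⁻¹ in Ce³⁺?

Ce₂(CO₃)₃(s) ⇌ 2 Ce³⁺(aq) + 3 CO₃²⁻(aq)
The solution already contains Ce³⁺ at 4.2×10⁻² mol L⁻¹. Let s be the molar solubility of Ce₂(CO₃)₃.
[Ce³⁺] ≈ 4.2×10⁻² mol L⁻¹ (common ion dominates); [CO₃²⁻] = 3s.
Ksp = [Ce³⁺]^2[CO₃²⁻]^3 = (4.2×10⁻²)^2(3s)^3
(3s)^3 = 6.4×10⁻³⁵ / (4.2×10⁻²)^2 = 3.6×10⁻³²
s = 1.1×10⁻¹¹ mol L⁻¹

1.1×10⁻¹¹ M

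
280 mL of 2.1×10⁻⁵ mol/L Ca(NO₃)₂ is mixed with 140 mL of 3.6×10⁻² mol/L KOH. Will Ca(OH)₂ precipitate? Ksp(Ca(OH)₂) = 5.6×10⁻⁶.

No

Total volume after mixing = 280 + 140 = 420 mL.
[Ca²⁺] = (2.1×10⁻⁵)(280)/420 = 1.4×10⁻⁵ mol/L
[OH⁻] = (3.6×10⁻²)(140)/420 = 1.2×10⁻² mol/L
Q = [Ca²⁺][OH⁻]^2 = 2.0×10⁻⁹
Q < Ksp (2.0×10⁻⁹ vs 5.6×10⁻⁶); the solution remains unsaturated and no precipitate forms.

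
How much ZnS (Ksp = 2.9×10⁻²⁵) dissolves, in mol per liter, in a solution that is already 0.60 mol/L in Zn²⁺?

ZnS(s) ⇌ Zn²⁺(aq) + S²⁻(aq)
With Zn²⁺ already at 0.60 mol/L and s small, take [Zn²⁺] ≈ 0.60 mol/L and [S²⁻] = s.
Ksp = [Zn²⁺][S²⁻] = (0.60)s
s = 2.9×10⁻²⁵ / (0.60) = 4.8×10⁻²⁵
s = 4.8×10⁻²⁵ mol/L

4.8×10⁻²⁵ M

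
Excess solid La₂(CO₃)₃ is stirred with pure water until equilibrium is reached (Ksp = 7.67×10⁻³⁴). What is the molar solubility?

9.34×10⁻⁸ M

La₂(CO₃)₃(s) ⇌ 2 La³⁺(aq) + 3 CO₃²⁻(aq)
Let s be the molar solubility. Then [La³⁺] = 2s and [CO₃²⁻] = 3s.
Ksp = [La³⁺]^2[CO₃²⁻]^3 = (2s)^2 · (3s)^3 = 108s^5
108s^5 = 7.67×10⁻³⁴  ⇒  s^5 = 7.10×10⁻³⁶
s = (7.10×10⁻³⁶)^(1/5) = 9.34×10⁻⁸ M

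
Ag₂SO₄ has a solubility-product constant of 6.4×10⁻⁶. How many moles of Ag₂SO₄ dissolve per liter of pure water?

1.2×10⁻² M

Ag₂SO₄(s) ⇌ 2 Ag⁺(aq) + SO₄²⁻(aq)
Call the molar solubility s, so that [Ag⁺] = 2s and [SO₄²⁻] = s.
Ksp = [Ag⁺]^2[SO₄²⁻] = (2s)^2 · s = 4s^3
4s^3 = 6.4×10⁻⁶  ⇒  s^3 = 1.6×10⁻⁶
s = 1.2×10⁻² M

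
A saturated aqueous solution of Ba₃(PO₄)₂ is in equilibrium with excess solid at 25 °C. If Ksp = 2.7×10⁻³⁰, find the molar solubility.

4.8×10⁻⁷ M

Ba₃(PO₄)₂(s) ⇌ 3 Ba²⁺(aq) + 2 PO₄³⁻(aq)
Let s be the molar solubility. Then [Ba²⁺] = 3s and [PO₄³⁻] = 2s.
Ksp = [Ba²⁺]^3[PO₄³⁻]^2 = (3s)^3 · (2s)^2 = 108s^5
108s^5 = 2.7×10⁻³⁰  ⇒  s^5 = 2.5×10⁻³²
Taking the 5th root, s = 4.8×10⁻⁷ mol/L.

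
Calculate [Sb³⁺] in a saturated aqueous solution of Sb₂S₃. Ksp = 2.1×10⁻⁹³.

2.3×10⁻¹⁹ M

Sb₂S₃(s) ⇌ 2 Sb³⁺(aq) + 3 S²⁻(aq)
For each mole of Sb₂S₃ that dissolves per liter, [Sb³⁺] = 2s and [S²⁻] = 3s; let s denote this solubility.
Ksp = [Sb³⁺]^2[S²⁻]^3 = (2s)^2 · (3s)^3 = 108s^5 = 2.1×10⁻⁹³
s = 1.1×10⁻¹⁹ M
[Sb³⁺] = 2s = 2.3×10⁻¹⁹ M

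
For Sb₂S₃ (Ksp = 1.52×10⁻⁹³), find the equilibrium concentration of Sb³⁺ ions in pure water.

Sb₂S₃(s) ⇌ 2 Sb³⁺(aq) + 3 S²⁻(aq)
For each mole of Sb₂S₃ that dissolves per liter, [Sb³⁺] = 2s and [S²⁻] = 3s; let s denote this solubility.
Ksp = [Sb³⁺]^2[S²⁻]^3 = (2s)^2 · (3s)^3 = 108s^5 = 1.52×10⁻⁹³
s = 1.07×10⁻¹⁹ mol L⁻¹
[Sb³⁺] = 2s = 2.14×10⁻¹⁹ mol L⁻¹

2.14×10⁻¹⁹ M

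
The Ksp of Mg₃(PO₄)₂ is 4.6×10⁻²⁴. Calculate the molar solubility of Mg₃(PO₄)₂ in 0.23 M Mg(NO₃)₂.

9.7×10⁻¹² M

Mg₃(PO₄)₂(s) ⇌ 3 Mg²⁺(aq) + 2 PO₄³⁻(aq)
Mg²⁺ is already present at 0.23 M. If s mol/L of Mg₃(PO₄)₂ dissolves, [PO₄³⁻] = 2s while [Mg²⁺] ≈ 0.23 M.
Ksp = [Mg²⁺]^3[PO₄³⁻]^2 = (0.23)^3(2s)^2
(2s)^2 = 4.6×10⁻²⁴ / (0.23)^3 = 3.8×10⁻²²
s = 9.7×10⁻¹² M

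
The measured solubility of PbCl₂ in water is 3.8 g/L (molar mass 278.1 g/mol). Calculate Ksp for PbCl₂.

Ksp = 1.0×10⁻⁵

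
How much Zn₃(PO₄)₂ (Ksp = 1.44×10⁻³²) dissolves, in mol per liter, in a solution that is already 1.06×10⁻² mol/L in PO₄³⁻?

Zn₃(PO₄)₂(s) ⇌ 3 Zn²⁺(aq) + 2 PO₄³⁻(aq)
Let s be the solubility of Zn₃(PO₄)₂ here. The common ion gives [PO₄³⁻] ≈ 1.06×10⁻² mol/L, and [Zn²⁺] = 3s.
Ksp = [Zn²⁺]^3[PO₄³⁻]^2 = (3s)^3(1.06×10⁻²)^2
(3s)^3 = 1.44×10⁻³² / (1.06×10⁻²)^2 = 1.28×10⁻²⁸
s = 1.68×10⁻¹⁰ mol/L

1.68×10⁻¹⁰ M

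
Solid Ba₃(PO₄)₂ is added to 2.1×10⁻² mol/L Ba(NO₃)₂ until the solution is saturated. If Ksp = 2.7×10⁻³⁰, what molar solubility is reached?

Ba₃(PO₄)₂(s) ⇌ 3 Ba²⁺(aq) + 2 PO₄³⁻(aq)
Ba²⁺ is already present at 2.1×10⁻² mol/L. If s mol/L of Ba₃(PO₄)₂ dissolves, [PO₄³⁻] = 2s while [Ba²⁺] ≈ 2.1×10⁻² mol/L.
Ksp = [Ba²⁺]^3[PO₄³⁻]^2 = (2.1×10⁻²)^3(2s)^2
(2s)^2 = 2.7×10⁻³⁰ / (2.1×10⁻²)^3 = 2.9×10⁻²⁵
s = 2.7×10⁻¹³ mol/L

2.7×10⁻¹³ M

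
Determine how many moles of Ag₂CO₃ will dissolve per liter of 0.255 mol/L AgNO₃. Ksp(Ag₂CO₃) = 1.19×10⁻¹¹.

Ag₂CO₃(s) ⇌ 2 Ag⁺(aq) + CO₃²⁻(aq)
Let s be the solubility of Ag₂CO₃ here. The common ion gives [Ag⁺] ≈ 0.255 mol/L, and [CO₃²⁻] = s.
Ksp = [Ag⁺]^2[CO₃²⁻] = (0.255)^2s
s = 1.19×10⁻¹¹ / (0.255)^2 = 1.83×10⁻¹⁰
s = 1.83×10⁻¹⁰ mol/L

1.83×10⁻¹⁰ M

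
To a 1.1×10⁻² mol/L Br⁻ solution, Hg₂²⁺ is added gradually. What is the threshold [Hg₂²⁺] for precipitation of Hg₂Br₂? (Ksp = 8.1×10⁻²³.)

A salt starts to precipitate once the ion product Q reaches its Ksp.
Hg₂Br₂(s) ⇌ Hg₂²⁺(aq) + 2 Br⁻(aq)
Ksp = [Hg₂²⁺][Br⁻]^2 = [Hg₂²⁺](1.1×10⁻²)^2
[Hg₂²⁺] = 8.1×10⁻²³ / (1.1×10⁻²)^2 = 6.7×10⁻¹⁹
[Hg₂²⁺] = 6.7×10⁻¹⁹ mol/L

6.7×10⁻¹⁹ M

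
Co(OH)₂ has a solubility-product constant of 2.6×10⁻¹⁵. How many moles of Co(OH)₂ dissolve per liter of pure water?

Co(OH)₂(s) ⇌ Co²⁺(aq) + 2 OH⁻(aq)
For each mole of Co(OH)₂ that dissolves per liter, [Co²⁺] = s and [OH⁻] = 2s; let s denote this solubility.
Ksp = [Co²⁺][OH⁻]^2 = s · (2s)^2 = 4s^3
4s^3 = 2.6×10⁻¹⁵  ⇒  s^3 = 6.5×10⁻¹⁶
s = (6.5×10⁻¹⁶)^(1/3) = 8.7×10⁻⁶ M

8.7×10⁻⁶ M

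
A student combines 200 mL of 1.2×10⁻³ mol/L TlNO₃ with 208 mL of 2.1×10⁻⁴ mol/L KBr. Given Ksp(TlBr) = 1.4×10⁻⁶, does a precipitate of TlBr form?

Total volume after mixing = 200 + 208 = 408 mL.
[Tl⁺] = (1.2×10⁻³)(200)/408 = 5.9×10⁻⁴ mol/L
[Br⁻] = (2.1×10⁻⁴)(208)/408 = 1.1×10⁻⁴ mol/L
Q = [Tl⁺][Br⁻] = 6.3×10⁻⁸
Q < Ksp (6.3×10⁻⁸ vs 1.4×10⁻⁶); the solution remains unsaturated and no precipitate forms.

No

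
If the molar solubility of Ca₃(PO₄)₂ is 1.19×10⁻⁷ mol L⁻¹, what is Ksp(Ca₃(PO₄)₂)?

Ksp = 2.58×10⁻³³

Ca₃(PO₄)₂(s) ⇌ 3 Ca²⁺(aq) + 2 PO₄³⁻(aq)
With molar solubility s: [Ca²⁺] = 3s, [PO₄³⁻] = 2s.
Ksp = [Ca²⁺]^3[PO₄³⁻]^2 = (3s)^3 · (2s)^2 = 108s^5
Ksp = 108 × (1.19×10⁻⁷)^5 = 2.58×10⁻³³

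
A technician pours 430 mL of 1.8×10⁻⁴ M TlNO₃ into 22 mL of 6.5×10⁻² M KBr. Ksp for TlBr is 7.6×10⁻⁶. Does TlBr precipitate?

No

Total volume after mixing = 430 + 22 = 452 mL.
[Tl⁺] = (1.8×10⁻⁴)(430)/452 = 1.7×10⁻⁴ M
[Br⁻] = (6.5×10⁻²)(22)/452 = 3.2×10⁻³ M
Q = [Tl⁺][Br⁻] = 5.4×10⁻⁷
Q < Ksp (5.4×10⁻⁷ vs 7.6×10⁻⁶); the solution remains unsaturated and no precipitate forms.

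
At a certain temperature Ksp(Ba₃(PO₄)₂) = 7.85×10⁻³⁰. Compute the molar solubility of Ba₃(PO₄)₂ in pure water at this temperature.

5.92×10⁻⁷ M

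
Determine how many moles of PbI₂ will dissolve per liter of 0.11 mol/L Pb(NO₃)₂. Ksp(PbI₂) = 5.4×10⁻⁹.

1.1×10⁻⁴ M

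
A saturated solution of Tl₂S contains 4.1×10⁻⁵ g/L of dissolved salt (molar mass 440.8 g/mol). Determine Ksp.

s = (4.1×10⁻⁵ g L⁻¹)/(440.8 g mol⁻¹) = 9.301×10⁻⁸ M
Tl₂S(s) ⇌ 2 Tl⁺(aq) + S²⁻(aq)
If s mol/L of Tl₂S dissolves, [Tl⁺] = 2s and [S²⁻] = s.
Ksp = [Tl⁺]^2[S²⁻] = (2s)^2 · s = 4s^3
Ksp = 4 × (9.301×10⁻⁸)^3 = 3.2×10⁻²¹

Ksp = 3.2×10⁻²¹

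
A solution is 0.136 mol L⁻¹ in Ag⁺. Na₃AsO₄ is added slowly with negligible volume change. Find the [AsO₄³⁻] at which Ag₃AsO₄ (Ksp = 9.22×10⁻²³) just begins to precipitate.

3.67×10⁻²⁰ M

Each salt precipitates once Q = Ksp for that salt.
Ag₃AsO₄(s) ⇌ 3 Ag⁺(aq) + AsO₄³⁻(aq)
Ksp = [Ag⁺]^3[AsO₄³⁻] = [AsO₄³⁻](0.136)^3
[AsO₄³⁻] = 9.22×10⁻²³ / (0.136)^3 = 3.67×10⁻²⁰
[AsO₄³⁻] = 3.67×10⁻²⁰ mol L⁻¹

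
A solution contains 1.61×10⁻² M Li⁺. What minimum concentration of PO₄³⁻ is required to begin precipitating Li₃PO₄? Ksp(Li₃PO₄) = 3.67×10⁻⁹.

8.79×10⁻⁴ M

Precipitation begins when Q = Ksp.
Li₃PO₄(s) ⇌ 3 Li⁺(aq) + PO₄³⁻(aq)
Ksp = [Li⁺]^3[PO₄³⁻] = [PO₄³⁻](1.61×10⁻²)^3
[PO₄³⁻] = 3.67×10⁻⁹ / (1.61×10⁻²)^3 = 8.79×10⁻⁴
[PO₄³⁻] = 8.79×10⁻⁴ M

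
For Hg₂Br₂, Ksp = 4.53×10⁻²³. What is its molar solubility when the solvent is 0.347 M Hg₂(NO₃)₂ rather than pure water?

5.71×10⁻¹² M

Hg₂Br₂(s) ⇌ Hg₂²⁺(aq) + 2 Br⁻(aq)
Hg₂²⁺ is already present at 0.347 M. If s mol/L of Hg₂Br₂ dissolves, [Br⁻] = 2s while [Hg₂²⁺] ≈ 0.347 M.
Ksp = [Hg₂²⁺][Br⁻]^2 = (0.347)(2s)^2
(2s)^2 = 4.53×10⁻²³ / (0.347) = 1.31×10⁻²²
s = 5.71×10⁻¹² M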